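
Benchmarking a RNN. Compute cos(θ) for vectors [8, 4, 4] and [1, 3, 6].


A·B = 8·1 + 4·3 + 4·6 = 44
‖A‖ = √96 = 9.798, ‖B‖ = √46 = 6.7823
cos = 44/(√96·√46) = 44/√4416 = 0.6621

0.6621


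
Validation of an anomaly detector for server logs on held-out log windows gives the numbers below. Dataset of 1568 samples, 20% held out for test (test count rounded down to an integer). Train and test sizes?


Test = ⌊1568·20/100⌋ = 313
Train = 1568 - 313 = 1255

Train: 1255, Test: 313


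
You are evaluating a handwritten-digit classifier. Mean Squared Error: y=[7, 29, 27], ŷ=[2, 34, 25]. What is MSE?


Squared errors: (7-2)²=25, (29-34)²=25, (27-25)²=4
Sum = 54
MSE = 54/3 = 18

18


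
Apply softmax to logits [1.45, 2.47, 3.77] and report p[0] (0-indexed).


Exponentials: e^1.45=4.2631, e^2.47=11.8224, e^3.77=43.3801
Sum = 59.4656
Softmax = [0.0717, 0.1988, 0.7295]
p[0] = 4.2631/59.4656 = 0.0717

0.0717


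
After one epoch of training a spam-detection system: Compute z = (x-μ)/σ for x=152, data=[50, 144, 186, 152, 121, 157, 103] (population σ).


μ = 130.4286, σ = 40.9768
z = (152 - 130.4286)/40.9768 = 0.5264

0.5264


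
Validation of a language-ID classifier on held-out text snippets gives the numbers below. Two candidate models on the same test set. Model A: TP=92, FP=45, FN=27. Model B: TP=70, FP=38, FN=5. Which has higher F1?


Model A: P=92/137=0.6715, R=92/119=0.7731, F1=2PR/(P+R)=2TP/(2TP+FP+FN)=184/256=0.7188
Model B: P=70/108=0.6481, R=70/75=0.9333, F1=2PR/(P+R)=2TP/(2TP+FP+FN)=140/183=0.765
0.7188 < 0.765 → Model B

Model B


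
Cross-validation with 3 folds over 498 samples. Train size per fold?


Fold size = 498/3 = 166
Training per fold = 498 - 166 = 332

332


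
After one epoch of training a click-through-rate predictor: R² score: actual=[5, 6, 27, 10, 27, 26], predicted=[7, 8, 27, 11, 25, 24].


ȳ = 16.8333
SS_res = Σ(y-ŷ)² = 17
SS_tot = Σ(y-ȳ)² = 594.83
R² = 1 - SS_res/SS_tot = 1 - 0.0286 = 0.9714

0.9714


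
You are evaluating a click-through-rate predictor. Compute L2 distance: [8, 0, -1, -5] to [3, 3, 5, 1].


d = √((8-3)² + (0-3)² + (-1-5)² + (-5-1)²)
  = √(25 + 9 + 36 + 36)
  = √106 = 10.2956

10.2956


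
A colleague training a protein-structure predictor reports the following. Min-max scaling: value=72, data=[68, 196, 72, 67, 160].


min=67, max=196
(72-67)/(196-67) = 5/129 = 0.0388

0.0388


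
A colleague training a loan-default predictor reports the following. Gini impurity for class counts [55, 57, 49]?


Probabilities: [55/161, 57/161, 49/161] ≈ [0.3416, 0.354, 0.3043]
Σpᵢ² = (3025 + 3249 + 2401)/161² = 8675/25921
Gini = 1 - Σpᵢ² = 1 - 8675/25921 = 0.6653

0.6653


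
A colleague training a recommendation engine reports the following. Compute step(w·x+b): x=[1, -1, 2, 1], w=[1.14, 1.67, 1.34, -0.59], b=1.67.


z = (1)·(1.14) + (-1)·(1.67) + (2)·(1.34) + (1)·(-0.59) + 1.67
  = 3.23
step(z) = 1 (z≥0)

1


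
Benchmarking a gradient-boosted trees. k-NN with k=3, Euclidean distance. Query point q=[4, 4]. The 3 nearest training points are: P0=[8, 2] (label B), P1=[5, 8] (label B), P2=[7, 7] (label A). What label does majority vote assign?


d(q,P0) = 4.4721  (label B)
d(q,P1) = 4.1231  (label B)
d(q,P2) = 4.2426  (label A)
Votes: A=1, B=2
Majority → B

B


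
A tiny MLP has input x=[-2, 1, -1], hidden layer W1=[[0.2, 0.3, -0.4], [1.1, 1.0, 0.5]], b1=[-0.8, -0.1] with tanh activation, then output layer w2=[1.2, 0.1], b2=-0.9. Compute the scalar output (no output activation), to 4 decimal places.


z1[0] = (0.2)·(-2) + (0.3)·(1) + (-0.4)·(-1) - 0.8 = -0.5
z1[1] = (1.1)·(-2) + (1.0)·(1) + (0.5)·(-1) - 0.1 = -1.8
h = tanh(z1) = [-0.4621, -0.9468]
output = (1.2)·(-0.4621) + (0.1)·(-0.9468) - 0.9 = -1.5492

-1.5492


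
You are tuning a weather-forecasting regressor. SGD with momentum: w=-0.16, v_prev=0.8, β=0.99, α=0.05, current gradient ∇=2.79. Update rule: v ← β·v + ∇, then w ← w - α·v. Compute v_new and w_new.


v_new = 0.99·0.8 + 2.79 = 0.792 + 2.79 = 3.582
w_new = -0.16 - 0.05·3.582 = -0.16 - 0.1791 = -0.3391

v_new=3.582, w_new=-0.3391


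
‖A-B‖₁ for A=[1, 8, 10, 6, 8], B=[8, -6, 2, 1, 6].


d = |1-8| + |8+ 6| + |10-2| + |6-1| + |8-6|
  = 7 + 14 + 8 + 5 + 2
  = 36

36


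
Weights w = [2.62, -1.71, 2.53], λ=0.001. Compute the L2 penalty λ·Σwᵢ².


‖w‖₂² = (2.62)² + (-1.71)² + (2.53)²
     = 6.8644 + 2.9241 + 6.4009
     = 16.1894
λ·‖w‖₂² = 0.001·16.1894 = 0.016189

0.016189


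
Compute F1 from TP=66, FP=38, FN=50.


Precision = 66/104 = 0.6346
Recall = 66/116 = 0.569
F1 = 2·P·R/(P+R) = 2·TP/(2·TP+FP+FN) = 132/(132+38+50) = 132/220 = 0.6

0.6


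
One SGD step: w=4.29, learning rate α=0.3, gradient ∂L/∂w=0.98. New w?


w_new = w - α·∇
= 4.29 - 0.3·0.98
= 4.29 - 0.294
= 3.996

3.996


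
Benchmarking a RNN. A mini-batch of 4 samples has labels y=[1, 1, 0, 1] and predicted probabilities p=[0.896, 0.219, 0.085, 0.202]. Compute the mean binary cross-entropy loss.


L[0] = -ln(0.896) = 0.1098
L[1] = -ln(0.219) = 1.5187
L[2] = -ln(1-0.085) = -ln(0.915) = 0.0888
L[3] = -ln(0.202) = 1.5995
mean = (0.1098 + 1.5187 + 0.0888 + 1.5995)/4 = 0.8292

0.8292


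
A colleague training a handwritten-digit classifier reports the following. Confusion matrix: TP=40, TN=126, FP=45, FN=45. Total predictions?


Total = TP + TN + FP + FN
= 40 + 126 + 45 + 45
= 256
(Predicted positive: 85, predicted negative: 171)

256


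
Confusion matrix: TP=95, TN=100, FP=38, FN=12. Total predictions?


Total = TP + TN + FP + FN
= 95 + 100 + 38 + 12
= 245
(Predicted positive: 133, predicted negative: 112)

245


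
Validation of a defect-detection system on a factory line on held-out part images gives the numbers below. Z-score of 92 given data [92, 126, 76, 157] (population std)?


μ = 112.75, σ = 31.284
z = (92 - 112.75)/31.284 = -0.6633

-0.6633


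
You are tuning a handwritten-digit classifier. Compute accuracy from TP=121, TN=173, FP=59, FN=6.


Accuracy = (TP+TN)/(TP+TN+FP+FN)
= (121+173)/(359)
= 294/359 = 81.89%

81.89%


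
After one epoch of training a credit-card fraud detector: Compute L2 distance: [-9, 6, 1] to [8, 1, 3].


d = √((-9-8)² + (6-1)² + (1-3)²)
  = √(289 + 25 + 4)
  = √318 = 17.8326

17.8326


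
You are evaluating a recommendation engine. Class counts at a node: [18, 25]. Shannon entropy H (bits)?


Probabilities: [18/43, 25/43] ≈ [0.4186, 0.5814]
H = -((18/43)·log₂(18/43) + (25/43)·log₂(25/43))
  = 0.9808 bits

0.9808 bits


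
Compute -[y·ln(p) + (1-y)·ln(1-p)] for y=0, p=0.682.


BCE = -[y·ln(p) + (1-y)·ln(1-p)]
= -0 - 1·ln(1-0.682)
= -ln(0.318) = 1.1457

1.1457


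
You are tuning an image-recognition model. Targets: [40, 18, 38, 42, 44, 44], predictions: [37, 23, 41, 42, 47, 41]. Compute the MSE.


Squared errors: (40-37)²=9, (18-23)²=25, (38-41)²=9, (42-42)²=0, (44-47)²=9, (44-41)²=9
Sum = 61
MSE = 61/6 = 61/6

61/6


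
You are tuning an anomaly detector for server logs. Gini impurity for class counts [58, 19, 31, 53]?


Probabilities: [58/161, 19/161, 31/161, 53/161] ≈ [0.3602, 0.118, 0.1925, 0.3292]
Σpᵢ² = (3364 + 361 + 961 + 2809)/161² = 7495/25921
Gini = 1 - Σpᵢ² = 1 - 7495/25921 = 0.7109

0.7109


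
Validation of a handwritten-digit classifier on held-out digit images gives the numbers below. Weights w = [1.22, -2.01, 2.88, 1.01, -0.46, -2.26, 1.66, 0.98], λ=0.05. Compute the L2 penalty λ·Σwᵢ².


‖w‖₂² = (1.22)² + (-2.01)² + (2.88)² + (1.01)² + (-0.46)² + (-2.26)² + (1.66)² + (0.98)²
     = 1.4884 + 4.0401 + 8.2944 + 1.0201 + 0.2116 + 5.1076 + 2.7556 + 0.9604
     = 23.8782
λ·‖w‖₂² = 0.05·23.8782 = 1.19391

1.19391


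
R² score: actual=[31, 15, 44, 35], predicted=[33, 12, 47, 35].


ȳ = 31.25
SS_res = Σ(y-ŷ)² = 22
SS_tot = Σ(y-ȳ)² = 440.75
R² = 1 - SS_res/SS_tot = 1 - 0.0499 = 0.9501

0.9501


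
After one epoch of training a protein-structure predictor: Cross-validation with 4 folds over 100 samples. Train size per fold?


Fold size = 100/4 = 25
Training per fold = 100 - 25 = 75

75


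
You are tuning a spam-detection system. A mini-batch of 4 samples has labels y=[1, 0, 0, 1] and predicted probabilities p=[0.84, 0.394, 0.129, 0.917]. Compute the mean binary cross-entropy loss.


L[0] = -ln(0.84) = 0.1744
L[1] = -ln(1-0.394) = -ln(0.606) = 0.5009
L[2] = -ln(1-0.129) = -ln(0.871) = 0.1381
L[3] = -ln(0.917) = 0.0866
mean = (0.1744 + 0.5009 + 0.1381 + 0.0866)/4 = 0.225

0.225


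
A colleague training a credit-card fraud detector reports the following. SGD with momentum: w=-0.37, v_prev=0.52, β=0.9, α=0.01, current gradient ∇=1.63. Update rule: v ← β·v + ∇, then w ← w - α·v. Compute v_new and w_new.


v_new = 0.9·0.52 + 1.63 = 0.468 + 1.63 = 2.098
w_new = -0.37 - 0.01·2.098 = -0.37 - 0.02098 = -0.39098

v_new=2.098, w_new=-0.39098


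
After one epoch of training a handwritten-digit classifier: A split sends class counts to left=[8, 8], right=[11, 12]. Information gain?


Parent = [19, 20], H_parent = 0.9995
H_left = 1 (n=16), H_right = 0.9986 (n=23)
H_children = (16/39)·1 + (23/39)·0.9986 = 0.9992
IG = 0.9995 - 0.9992 = 0.0003

0.0003


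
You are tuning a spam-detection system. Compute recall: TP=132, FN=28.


Recall = TP/(TP+FN)
= 132/(132+28)
= 132/160 = 82.5%

82.5%


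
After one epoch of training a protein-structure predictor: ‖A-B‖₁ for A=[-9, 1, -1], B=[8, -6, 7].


d = |-9-8| + |1+ 6| + |-1-7|
  = 17 + 7 + 8
  = 32

32


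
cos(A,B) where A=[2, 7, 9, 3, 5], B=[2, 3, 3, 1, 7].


A·B = 2·2 + 7·3 + 9·3 + 3·1 + 5·7 = 90
‖A‖ = √168 = 12.9615, ‖B‖ = √72 = 8.4853
cos = 90/(√168·√72) = 90/√12096 = 0.8183

0.8183


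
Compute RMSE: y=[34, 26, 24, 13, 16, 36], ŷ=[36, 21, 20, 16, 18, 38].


MSE = 62/6 = 10.3333
RMSE = √(62/6) = 3.2146

3.2146


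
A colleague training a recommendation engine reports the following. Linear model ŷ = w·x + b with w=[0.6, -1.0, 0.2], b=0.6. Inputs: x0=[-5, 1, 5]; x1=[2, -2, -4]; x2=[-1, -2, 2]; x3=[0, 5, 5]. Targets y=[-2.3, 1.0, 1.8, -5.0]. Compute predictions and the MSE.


ŷ0 = (0.6)·(-5) + (-1.0)·(1) + (0.2)·(5) + 0.6 = -2.4
ŷ1 = (0.6)·(2) + (-1.0)·(-2) + (0.2)·(-4) + 0.6 = 3.0
ŷ2 = (0.6)·(-1) + (-1.0)·(-2) + (0.2)·(2) + 0.6 = 2.4
ŷ3 = (0.6)·(0) + (-1.0)·(5) + (0.2)·(5) + 0.6 = -3.4
errors² = [0.01, 4.0, 0.36, 2.56]
MSE = 6.9300/4 = 1.7325

1.7325


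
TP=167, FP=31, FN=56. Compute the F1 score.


Precision = 167/198 = 0.8434
Recall = 167/223 = 0.7489
F1 = 2·P·R/(P+R) = 2·TP/(2·TP+FP+FN) = 334/(334+31+56) = 334/421 = 0.7933

0.7933


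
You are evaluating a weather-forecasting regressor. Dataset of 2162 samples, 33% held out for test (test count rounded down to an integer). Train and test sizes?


Test = ⌊2162·33/100⌋ = 713
Train = 2162 - 713 = 1449

Train: 1449, Test: 713


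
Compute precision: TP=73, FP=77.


Precision = TP/(TP+FP)
= 73/(73+77)
= 73/150 = 48.67%

48.67%


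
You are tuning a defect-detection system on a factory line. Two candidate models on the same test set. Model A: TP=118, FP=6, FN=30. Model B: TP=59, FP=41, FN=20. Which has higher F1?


Model A: P=118/124=0.9516, R=118/148=0.7973, F1=2PR/(P+R)=2TP/(2TP+FP+FN)=236/272=0.8676
Model B: P=59/100=0.59, R=59/79=0.7468, F1=2PR/(P+R)=2TP/(2TP+FP+FN)=118/179=0.6592
0.8676 > 0.6592 → Model A

Model A


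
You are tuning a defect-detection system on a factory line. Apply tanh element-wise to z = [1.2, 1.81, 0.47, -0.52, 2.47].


tanh(1.2) = 0.8337
tanh(1.81) = 0.9478
tanh(0.47) = 0.4382
tanh(-0.52) = -0.4777
tanh(2.47) = 0.9858
result = [0.8337, 0.9478, 0.4382, -0.4777, 0.9858]

[0.8337, 0.9478, 0.4382, -0.4777, 0.9858]


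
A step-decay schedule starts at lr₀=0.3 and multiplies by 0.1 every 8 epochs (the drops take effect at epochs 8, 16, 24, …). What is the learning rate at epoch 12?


n_drops = ⌊12/8⌋ = 1
lr = 0.3·0.1^1 = 0.3·0.1 = 0.03

0.03


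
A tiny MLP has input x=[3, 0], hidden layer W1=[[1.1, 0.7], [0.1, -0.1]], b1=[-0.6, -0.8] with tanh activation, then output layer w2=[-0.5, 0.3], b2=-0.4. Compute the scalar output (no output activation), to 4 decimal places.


z1[0] = (1.1)·(3) + (0.7)·(0) - 0.6 = 2.7
z1[1] = (0.1)·(3) + (-0.1)·(0) - 0.8 = -0.5
h = tanh(z1) = [0.991, -0.4621]
output = (-0.5)·(0.991) + (0.3)·(-0.4621) - 0.4 = -1.0341

-1.0341


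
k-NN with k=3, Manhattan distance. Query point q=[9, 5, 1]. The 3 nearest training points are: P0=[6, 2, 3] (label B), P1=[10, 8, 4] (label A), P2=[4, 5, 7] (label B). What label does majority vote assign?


d(q,P0) = 8  (label B)
d(q,P1) = 7  (label A)
d(q,P2) = 11  (label B)
Votes: A=1, B=2
Majority → B

B


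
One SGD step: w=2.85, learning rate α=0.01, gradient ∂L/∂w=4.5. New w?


w_new = w - α·∇
= 2.85 - 0.01·4.5
= 2.85 - 0.045
= 2.805

2.805


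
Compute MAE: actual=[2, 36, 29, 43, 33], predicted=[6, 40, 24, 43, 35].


Absolute errors: |2-6|=4, |36-40|=4, |29-24|=5, |43-43|=0, |33-35|=2
Sum = 15
MAE = 15/5 = 3

3


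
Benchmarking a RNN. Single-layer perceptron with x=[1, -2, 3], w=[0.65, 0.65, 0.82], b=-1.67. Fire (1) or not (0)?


z = (1)·(0.65) + (-2)·(0.65) + (3)·(0.82) - 1.67
  = 0.14
step(z) = 1 (z≥0)

1


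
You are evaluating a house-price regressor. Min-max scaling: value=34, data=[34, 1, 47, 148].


min=1, max=148
(34-1)/(148-1) = 33/147 = 0.2245

0.2245


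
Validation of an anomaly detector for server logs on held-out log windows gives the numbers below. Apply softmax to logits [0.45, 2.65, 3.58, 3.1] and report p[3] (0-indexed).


Exponentials: e^0.45=1.5683, e^2.65=14.154, e^3.58=35.8735, e^3.1=22.198
Sum = 73.7938
Softmax = [0.0213, 0.1918, 0.4861, 0.3008]
p[3] = 22.198/73.7938 = 0.3008

0.3008


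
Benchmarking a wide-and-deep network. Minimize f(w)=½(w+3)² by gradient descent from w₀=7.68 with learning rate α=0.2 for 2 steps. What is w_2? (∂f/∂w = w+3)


step 1: grad = 7.68+3 = 10.68; w = 7.68 - 0.2·(10.68) = 5.544
step 2: grad = 5.544+3 = 8.544; w = 5.544 - 0.2·(8.544) = 3.8352

3.8352


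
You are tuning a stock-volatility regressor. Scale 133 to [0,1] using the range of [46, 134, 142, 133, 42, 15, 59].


min=15, max=142
(133-15)/(142-15) = 118/127 = 0.9291

0.9291


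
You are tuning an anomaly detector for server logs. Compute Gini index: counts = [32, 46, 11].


Probabilities: [32/89, 46/89, 11/89] ≈ [0.3596, 0.5169, 0.1236]
Σpᵢ² = (1024 + 2116 + 121)/89² = 3261/7921
Gini = 1 - Σpᵢ² = 1 - 3261/7921 = 0.5883

0.5883


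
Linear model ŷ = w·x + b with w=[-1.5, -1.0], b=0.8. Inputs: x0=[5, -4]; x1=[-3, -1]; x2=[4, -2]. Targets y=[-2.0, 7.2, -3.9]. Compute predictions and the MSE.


ŷ0 = (-1.5)·(5) + (-1.0)·(-4) + 0.8 = -2.7
ŷ1 = (-1.5)·(-3) + (-1.0)·(-1) + 0.8 = 6.3
ŷ2 = (-1.5)·(4) + (-1.0)·(-2) + 0.8 = -3.2
errors² = [0.49, 0.81, 0.49]
MSE = 1.7900/3 = 0.5967

0.5967


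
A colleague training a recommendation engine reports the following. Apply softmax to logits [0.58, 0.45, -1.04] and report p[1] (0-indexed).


Exponentials: e^0.58=1.786, e^0.45=1.5683, e^-1.04=0.3535
Sum = 3.7078
Softmax = [0.4817, 0.423, 0.0953]
p[1] = 1.5683/3.7078 = 0.423

0.423


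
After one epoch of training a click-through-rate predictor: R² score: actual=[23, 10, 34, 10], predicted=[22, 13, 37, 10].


ȳ = 19.25
SS_res = Σ(y-ŷ)² = 19
SS_tot = Σ(y-ȳ)² = 402.75
R² = 1 - SS_res/SS_tot = 1 - 0.0472 = 0.9528

0.9528


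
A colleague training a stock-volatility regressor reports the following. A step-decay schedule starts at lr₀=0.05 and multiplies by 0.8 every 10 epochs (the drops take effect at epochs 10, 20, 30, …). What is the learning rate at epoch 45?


n_drops = ⌊45/10⌋ = 4
lr = 0.05·0.8^4 = 0.05·0.4096 = 0.02048

0.02048


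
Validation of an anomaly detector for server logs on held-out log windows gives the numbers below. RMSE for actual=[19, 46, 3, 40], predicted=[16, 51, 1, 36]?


MSE = 54/4 = 13.5
RMSE = √(54/4) = 3.6742

3.6742


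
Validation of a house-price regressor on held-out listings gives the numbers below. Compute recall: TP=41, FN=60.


Recall = TP/(TP+FN)
= 41/(41+60)
= 41/101 = 40.59%

40.59%


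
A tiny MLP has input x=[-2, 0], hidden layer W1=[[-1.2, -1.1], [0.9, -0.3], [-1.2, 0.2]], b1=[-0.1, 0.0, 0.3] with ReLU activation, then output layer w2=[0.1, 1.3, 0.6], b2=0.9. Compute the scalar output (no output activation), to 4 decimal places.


z1[0] = (-1.2)·(-2) + (-1.1)·(0) - 0.1 = 2.3
z1[1] = (0.9)·(-2) + (-0.3)·(0) + 0.0 = -1.8
z1[2] = (-1.2)·(-2) + (0.2)·(0) + 0.3 = 2.7
h = ReLU(z1) = [2.3, 0.0, 2.7]
output = (0.1)·(2.3) + (1.3)·(0.0) + (0.6)·(2.7) + 0.9 = 2.75

2.75


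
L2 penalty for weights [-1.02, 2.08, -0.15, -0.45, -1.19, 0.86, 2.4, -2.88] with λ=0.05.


‖w‖₂² = (-1.02)² + (2.08)² + (-0.15)² + (-0.45)² + (-1.19)² + (0.86)² + (2.4)² + (-2.88)²
     = 1.0404 + 4.3264 + 0.0225 + 0.2025 + 1.4161 + 0.7396 + 5.76 + 8.2944
     = 21.8019
λ·‖w‖₂² = 0.05·21.8019 = 1.090095

1.090095


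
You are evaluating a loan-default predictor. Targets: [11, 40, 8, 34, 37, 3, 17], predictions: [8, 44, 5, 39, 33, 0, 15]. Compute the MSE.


Squared errors: (11-8)²=9, (40-44)²=16, (8-5)²=9, (34-39)²=25, (37-33)²=16, (3-0)²=9, (17-15)²=4
Sum = 88
MSE = 88/7 = 88/7

88/7


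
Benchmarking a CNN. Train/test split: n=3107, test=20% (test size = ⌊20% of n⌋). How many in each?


Test = ⌊3107·20/100⌋ = 621
Train = 3107 - 621 = 2486

Train: 2486, Test: 621


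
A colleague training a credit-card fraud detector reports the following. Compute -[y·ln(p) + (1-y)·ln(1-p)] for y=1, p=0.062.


BCE = -[y·ln(p) + (1-y)·ln(1-p)]
= -1·ln(0.062) - 0
= -ln(0.062) = 2.7806

2.7806


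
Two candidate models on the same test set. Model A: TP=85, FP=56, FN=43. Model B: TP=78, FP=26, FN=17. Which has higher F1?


Model A: P=85/141=0.6028, R=85/128=0.6641, F1=2PR/(P+R)=2TP/(2TP+FP+FN)=170/269=0.632
Model B: P=78/104=0.75, R=78/95=0.8211, F1=2PR/(P+R)=2TP/(2TP+FP+FN)=156/199=0.7839
0.632 < 0.7839 → Model B

Model B


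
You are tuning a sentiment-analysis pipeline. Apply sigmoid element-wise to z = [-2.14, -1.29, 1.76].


σ(-2.14) = 1/(1+e^2.14) = 0.1053
σ(-1.29) = 1/(1+e^1.29) = 0.2159
σ(1.76) = 1/(1+e^-1.76) = 0.8532
result = [0.1053, 0.2159, 0.8532]

[0.1053, 0.2159, 0.8532]


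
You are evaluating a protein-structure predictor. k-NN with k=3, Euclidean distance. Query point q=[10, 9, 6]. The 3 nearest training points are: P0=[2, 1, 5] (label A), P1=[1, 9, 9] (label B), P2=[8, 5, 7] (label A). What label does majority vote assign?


d(q,P0) = 11.3578  (label A)
d(q,P1) = 9.4868  (label B)
d(q,P2) = 4.5826  (label A)
Votes: A=2, B=1
Majority → A

A


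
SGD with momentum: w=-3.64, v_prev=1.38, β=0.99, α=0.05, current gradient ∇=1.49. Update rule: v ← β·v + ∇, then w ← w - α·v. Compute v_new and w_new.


v_new = 0.99·1.38 + 1.49 = 1.3662 + 1.49 = 2.8562
w_new = -3.64 - 0.05·2.8562 = -3.64 - 0.14281 = -3.78281

v_new=2.8562, w_new=-3.78281


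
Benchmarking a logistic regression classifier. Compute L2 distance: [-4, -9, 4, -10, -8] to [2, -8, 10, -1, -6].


d = √((-4-2)² + (-9+ 8)² + (4-10)² + (-10+ 1)² + (-8+ 6)²)
  = √(36 + 1 + 36 + 81 + 4)
  = √158 = 12.5698

12.5698


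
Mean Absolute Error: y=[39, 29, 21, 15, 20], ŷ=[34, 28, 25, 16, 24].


Absolute errors: |39-34|=5, |29-28|=1, |21-25|=4, |15-16|=1, |20-24|=4
Sum = 15
MAE = 15/5 = 3

3


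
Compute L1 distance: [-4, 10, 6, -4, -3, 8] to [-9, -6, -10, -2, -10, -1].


d = |-4+ 9| + |10+ 6| + |6+ 10| + |-4+ 2| + |-3+ 10| + |8+ 1|
  = 5 + 16 + 16 + 2 + 7 + 9
  = 55

55


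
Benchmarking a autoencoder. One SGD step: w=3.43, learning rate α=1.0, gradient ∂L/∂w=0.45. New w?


w_new = w - α·∇
= 3.43 - 1.0·0.45
= 3.43 - 0.45
= 2.98

2.98


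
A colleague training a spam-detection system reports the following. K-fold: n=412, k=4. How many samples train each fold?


Fold size = 412/4 = 103
Training per fold = 412 - 103 = 309

309


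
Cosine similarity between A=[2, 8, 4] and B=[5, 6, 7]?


A·B = 2·5 + 8·6 + 4·7 = 86
‖A‖ = √84 = 9.1652, ‖B‖ = √110 = 10.4881
cos = 86/(√84·√110) = 86/√9240 = 0.8947

0.8947


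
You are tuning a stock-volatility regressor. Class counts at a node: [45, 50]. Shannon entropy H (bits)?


Probabilities: [45/95, 50/95] ≈ [0.4737, 0.5263]
H = -((45/95)·log₂(45/95) + (50/95)·log₂(50/95))
  = 0.998 bits

0.998 bits


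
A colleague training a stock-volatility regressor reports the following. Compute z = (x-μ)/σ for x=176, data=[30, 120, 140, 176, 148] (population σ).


μ = 122.8, σ = 49.761
z = (176 - 122.8)/49.761 = 1.0691

1.0691


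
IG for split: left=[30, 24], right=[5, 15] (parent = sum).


Parent = [35, 39], H_parent = 0.9979
H_left = 0.9911 (n=54), H_right = 0.8113 (n=20)
H_children = (54/74)·0.9911 + (20/74)·0.8113 = 0.9425
IG = 0.9979 - 0.9425 = 0.0554

0.0554


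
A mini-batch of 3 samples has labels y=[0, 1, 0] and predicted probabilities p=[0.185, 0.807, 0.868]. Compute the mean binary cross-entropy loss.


L[0] = -ln(1-0.185) = -ln(0.815) = 0.2046
L[1] = -ln(0.807) = 0.2144
L[2] = -ln(1-0.868) = -ln(0.132) = 2.025
mean = (0.2046 + 0.2144 + 2.025)/3 = 0.8147

0.8147


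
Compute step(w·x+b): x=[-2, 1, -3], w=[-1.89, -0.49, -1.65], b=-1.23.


z = (-2)·(-1.89) + (1)·(-0.49) + (-3)·(-1.65) - 1.23
  = 7.01
step(z) = 1 (z≥0)

1


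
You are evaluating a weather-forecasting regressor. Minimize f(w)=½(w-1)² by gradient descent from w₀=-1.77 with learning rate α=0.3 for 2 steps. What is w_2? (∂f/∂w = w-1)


step 1: grad = -1.77-1 = -2.77; w = -1.77 - 0.3·(-2.77) = -0.939
step 2: grad = -0.939-1 = -1.939; w = -0.939 - 0.3·(-1.939) = -0.3573

-0.3573


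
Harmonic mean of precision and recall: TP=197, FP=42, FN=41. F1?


Precision = 197/239 = 0.8243
Recall = 197/238 = 0.8277
F1 = 2·P·R/(P+R) = 2·TP/(2·TP+FP+FN) = 394/(394+42+41) = 394/477 = 0.826

0.826


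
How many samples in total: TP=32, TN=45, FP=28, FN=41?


Total = TP + TN + FP + FN
= 32 + 45 + 28 + 41
= 146
(Predicted positive: 60, predicted negative: 86)

146


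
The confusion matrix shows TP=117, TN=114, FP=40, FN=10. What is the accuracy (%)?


Accuracy = (TP+TN)/(TP+TN+FP+FN)
= (117+114)/(281)
= 231/281 = 82.21%

82.21%


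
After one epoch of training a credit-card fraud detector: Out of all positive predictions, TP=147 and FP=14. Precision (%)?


Precision = TP/(TP+FP)
= 147/(147+14)
= 147/161 = 91.3%

91.3%


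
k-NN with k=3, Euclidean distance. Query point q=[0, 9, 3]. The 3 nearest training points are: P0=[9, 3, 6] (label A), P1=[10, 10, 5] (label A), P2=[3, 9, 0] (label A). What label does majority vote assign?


d(q,P0) = 11.225  (label A)
d(q,P1) = 10.247  (label A)
d(q,P2) = 4.2426  (label A)
Votes: A=3, B=0
Majority → A

A


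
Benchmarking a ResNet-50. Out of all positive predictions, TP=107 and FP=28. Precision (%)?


Precision = TP/(TP+FP)
= 107/(107+28)
= 107/135 = 79.26%

79.26%


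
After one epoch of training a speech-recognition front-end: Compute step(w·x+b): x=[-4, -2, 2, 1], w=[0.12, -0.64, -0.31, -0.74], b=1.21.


z = (-4)·(0.12) + (-2)·(-0.64) + (2)·(-0.31) + (1)·(-0.74) + 1.21
  = 0.65
step(z) = 1 (z≥0)

1


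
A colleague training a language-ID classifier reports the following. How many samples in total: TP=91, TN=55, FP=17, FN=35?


Total = TP + TN + FP + FN
= 91 + 55 + 17 + 35
= 198
(Predicted positive: 108, predicted negative: 90)

198


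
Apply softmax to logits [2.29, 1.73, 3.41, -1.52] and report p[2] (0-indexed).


Exponentials: e^2.29=9.8749, e^1.73=5.6407, e^3.41=30.2652, e^-1.52=0.2187
Sum = 45.9995
Softmax = [0.2147, 0.1226, 0.6579, 0.0048]
p[2] = 30.2652/45.9995 = 0.6579

0.6579


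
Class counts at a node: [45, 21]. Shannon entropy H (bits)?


Probabilities: [45/66, 21/66] ≈ [0.6818, 0.3182]
H = -((45/66)·log₂(45/66) + (21/66)·log₂(21/66))
  = 0.9024 bits

0.9024 bits


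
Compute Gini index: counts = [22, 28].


Probabilities: [22/50, 28/50] ≈ [0.44, 0.56]
Σpᵢ² = (484 + 784)/50² = 1268/2500
Gini = 1 - Σpᵢ² = 1 - 1268/2500 = 0.4928

0.4928


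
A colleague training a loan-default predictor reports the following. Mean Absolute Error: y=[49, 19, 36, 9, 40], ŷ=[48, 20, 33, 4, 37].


Absolute errors: |49-48|=1, |19-20|=1, |36-33|=3, |9-4|=5, |40-37|=3
Sum = 13
MAE = 13/5 = 13/5

13/5


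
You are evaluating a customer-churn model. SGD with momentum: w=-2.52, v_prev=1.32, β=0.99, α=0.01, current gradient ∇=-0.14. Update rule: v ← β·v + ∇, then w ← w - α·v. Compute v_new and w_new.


v_new = 0.99·1.32 - 0.14 = 1.3068 - 0.14 = 1.1668
w_new = -2.52 - 0.01·1.1668 = -2.52 - 0.011668 = -2.531668

v_new=1.1668, w_new=-2.531668


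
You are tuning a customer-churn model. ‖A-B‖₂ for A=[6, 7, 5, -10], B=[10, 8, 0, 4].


d = √((6-10)² + (7-8)² + (5-0)² + (-10-4)²)
  = √(16 + 1 + 25 + 196)
  = √238 = 15.4272

15.4272


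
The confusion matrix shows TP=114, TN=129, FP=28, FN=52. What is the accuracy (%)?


Accuracy = (TP+TN)/(TP+TN+FP+FN)
= (114+129)/(323)
= 243/323 = 75.23%

75.23%


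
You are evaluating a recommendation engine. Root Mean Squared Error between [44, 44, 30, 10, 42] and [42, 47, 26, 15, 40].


MSE = 58/5 = 11.6
RMSE = √(58/5) = 3.4059

3.4059


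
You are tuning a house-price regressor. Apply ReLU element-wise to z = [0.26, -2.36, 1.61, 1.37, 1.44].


ReLU(0.26) = max(0, 0.26) = 0.26
ReLU(-2.36) = max(0, -2.36) = 0.0
ReLU(1.61) = max(0, 1.61) = 1.61
ReLU(1.37) = max(0, 1.37) = 1.37
ReLU(1.44) = max(0, 1.44) = 1.44
result = [0.26, 0.0, 1.61, 1.37, 1.44]

[0.26, 0.0, 1.61, 1.37, 1.44]


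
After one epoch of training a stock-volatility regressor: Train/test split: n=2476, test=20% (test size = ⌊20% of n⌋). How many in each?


Test = ⌊2476·20/100⌋ = 495
Train = 2476 - 495 = 1981

Train: 1981, Test: 495


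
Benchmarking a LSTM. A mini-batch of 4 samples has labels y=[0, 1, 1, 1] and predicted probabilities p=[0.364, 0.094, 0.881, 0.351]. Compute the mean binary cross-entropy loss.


L[0] = -ln(1-0.364) = -ln(0.636) = 0.4526
L[1] = -ln(0.094) = 2.3645
L[2] = -ln(0.881) = 0.1267
L[3] = -ln(0.351) = 1.047
mean = (0.4526 + 2.3645 + 0.1267 + 1.047)/4 = 0.9977

0.9977


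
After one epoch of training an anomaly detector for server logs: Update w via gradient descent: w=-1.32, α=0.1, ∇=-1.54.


w_new = w - α·∇
= -1.32 - 0.1·-1.54
= -1.32 + 0.154
= -1.166

-1.166


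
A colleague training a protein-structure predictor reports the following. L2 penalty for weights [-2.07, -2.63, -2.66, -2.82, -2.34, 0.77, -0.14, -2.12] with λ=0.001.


‖w‖₂² = (-2.07)² + (-2.63)² + (-2.66)² + (-2.82)² + (-2.34)² + (0.77)² + (-0.14)² + (-2.12)²
     = 4.2849 + 6.9169 + 7.0756 + 7.9524 + 5.4756 + 0.5929 + 0.0196 + 4.4944
     = 36.8123
λ·‖w‖₂² = 0.001·36.8123 = 0.036812

0.036812


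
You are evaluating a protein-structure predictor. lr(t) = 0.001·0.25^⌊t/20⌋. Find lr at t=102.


n_drops = ⌊102/20⌋ = 5
lr = 0.001·0.25^5 = 0.001·0.0009765625 = 0.0000009765625

0.0000009765625


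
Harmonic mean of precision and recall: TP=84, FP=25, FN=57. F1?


Precision = 84/109 = 0.7706
Recall = 84/141 = 0.5957
F1 = 2·P·R/(P+R) = 2·TP/(2·TP+FP+FN) = 168/(168+25+57) = 168/250 = 0.672

0.672


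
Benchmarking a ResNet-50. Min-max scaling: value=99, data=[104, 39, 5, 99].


min=5, max=104
(99-5)/(104-5) = 94/99 = 0.9495

0.9495


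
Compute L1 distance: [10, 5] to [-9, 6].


d = |10+ 9| + |5-6|
  = 19 + 1
  = 20

20


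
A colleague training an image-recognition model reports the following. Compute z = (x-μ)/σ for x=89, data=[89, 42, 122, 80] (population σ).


μ = 83.25, σ = 28.4901
z = (89 - 83.25)/28.4901 = 0.2018

0.2018


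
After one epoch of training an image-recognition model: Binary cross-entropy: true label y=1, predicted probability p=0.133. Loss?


BCE = -[y·ln(p) + (1-y)·ln(1-p)]
= -1·ln(0.133) - 0
= -ln(0.133) = 2.0174

2.0174


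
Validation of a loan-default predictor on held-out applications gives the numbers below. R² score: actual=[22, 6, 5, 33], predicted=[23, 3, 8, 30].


ȳ = 16.5
SS_res = Σ(y-ŷ)² = 28
SS_tot = Σ(y-ȳ)² = 545
R² = 1 - SS_res/SS_tot = 1 - 0.0514 = 0.9486

0.9486


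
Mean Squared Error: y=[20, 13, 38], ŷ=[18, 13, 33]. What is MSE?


Squared errors: (20-18)²=4, (13-13)²=0, (38-33)²=25
Sum = 29
MSE = 29/3 = 29/3

29/3


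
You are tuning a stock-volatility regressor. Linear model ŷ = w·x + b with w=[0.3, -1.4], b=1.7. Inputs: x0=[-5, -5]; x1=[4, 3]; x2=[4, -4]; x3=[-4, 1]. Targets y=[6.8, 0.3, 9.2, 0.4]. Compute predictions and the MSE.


ŷ0 = (0.3)·(-5) + (-1.4)·(-5) + 1.7 = 7.2
ŷ1 = (0.3)·(4) + (-1.4)·(3) + 1.7 = -1.3
ŷ2 = (0.3)·(4) + (-1.4)·(-4) + 1.7 = 8.5
ŷ3 = (0.3)·(-4) + (-1.4)·(1) + 1.7 = -0.9
errors² = [0.16, 2.56, 0.49, 1.69]
MSE = 4.9000/4 = 1.225

1.225


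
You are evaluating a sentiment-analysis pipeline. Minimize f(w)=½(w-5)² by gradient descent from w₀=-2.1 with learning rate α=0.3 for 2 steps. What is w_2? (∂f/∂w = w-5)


step 1: grad = -2.1-5 = -7.1; w = -2.1 - 0.3·(-7.1) = 0.03
step 2: grad = 0.03-5 = -4.97; w = 0.03 - 0.3·(-4.97) = 1.521

1.521


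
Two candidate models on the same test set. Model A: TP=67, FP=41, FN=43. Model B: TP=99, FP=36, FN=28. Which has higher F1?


Model A: P=67/108=0.6204, R=67/110=0.6091, F1=2PR/(P+R)=2TP/(2TP+FP+FN)=134/218=0.6147
Model B: P=99/135=0.7333, R=99/127=0.7795, F1=2PR/(P+R)=2TP/(2TP+FP+FN)=198/262=0.7557
0.6147 < 0.7557 → Model B

Model B


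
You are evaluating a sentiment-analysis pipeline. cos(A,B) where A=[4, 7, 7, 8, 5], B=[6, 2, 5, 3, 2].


A·B = 4·6 + 7·2 + 7·5 + 8·3 + 5·2 = 107
‖A‖ = √203 = 14.2478, ‖B‖ = √78 = 8.8318
cos = 107/(√203·√78) = 107/√15834 = 0.8503

0.8503


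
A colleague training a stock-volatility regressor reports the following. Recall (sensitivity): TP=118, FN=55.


Recall = TP/(TP+FN)
= 118/(118+55)
= 118/173 = 68.21%

68.21%


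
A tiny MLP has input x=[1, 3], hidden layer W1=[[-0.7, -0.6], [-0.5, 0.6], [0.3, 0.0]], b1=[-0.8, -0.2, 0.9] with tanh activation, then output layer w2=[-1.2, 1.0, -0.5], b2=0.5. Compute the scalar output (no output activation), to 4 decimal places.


z1[0] = (-0.7)·(1) + (-0.6)·(3) - 0.8 = -3.3
z1[1] = (-0.5)·(1) + (0.6)·(3) - 0.2 = 1.1
z1[2] = (0.3)·(1) + (0.0)·(3) + 0.9 = 1.2
h = tanh(z1) = [-0.9973, 0.8005, 0.8337]
output = (-1.2)·(-0.9973) + (1.0)·(0.8005) + (-0.5)·(0.8337) + 0.5 = 2.0804

2.0804


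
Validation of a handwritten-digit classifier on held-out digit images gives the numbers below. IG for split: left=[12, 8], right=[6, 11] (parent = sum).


Parent = [18, 19], H_parent = 0.9995
H_left = 0.971 (n=20), H_right = 0.9367 (n=17)
H_children = (20/37)·0.971 + (17/37)·0.9367 = 0.9552
IG = 0.9995 - 0.9552 = 0.0443

0.0443


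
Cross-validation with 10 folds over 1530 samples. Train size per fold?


Fold size = 1530/10 = 153
Training per fold = 1530 - 153 = 1377

1377


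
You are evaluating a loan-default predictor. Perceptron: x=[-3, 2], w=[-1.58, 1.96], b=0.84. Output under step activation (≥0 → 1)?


z = (-3)·(-1.58) + (2)·(1.96) + 0.84
  = 9.5
step(z) = 1 (z≥0)

1


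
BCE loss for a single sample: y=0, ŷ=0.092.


BCE = -[y·ln(p) + (1-y)·ln(1-p)]
= -0 - 1·ln(1-0.092)
= -ln(0.908) = 0.0965

0.0965


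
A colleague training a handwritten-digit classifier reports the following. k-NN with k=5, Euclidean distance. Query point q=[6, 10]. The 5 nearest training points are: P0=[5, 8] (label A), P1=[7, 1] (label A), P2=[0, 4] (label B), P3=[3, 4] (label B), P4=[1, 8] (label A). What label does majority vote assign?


d(q,P0) = 2.2361  (label A)
d(q,P1) = 9.0554  (label A)
d(q,P2) = 8.4853  (label B)
d(q,P3) = 6.7082  (label B)
d(q,P4) = 5.3852  (label A)
Votes: A=3, B=2
Majority → A

A


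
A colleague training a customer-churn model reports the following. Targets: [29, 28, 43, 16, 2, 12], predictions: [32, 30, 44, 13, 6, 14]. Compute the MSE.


Squared errors: (29-32)²=9, (28-30)²=4, (43-44)²=1, (16-13)²=9, (2-6)²=16, (12-14)²=4
Sum = 43
MSE = 43/6 = 43/6

43/6


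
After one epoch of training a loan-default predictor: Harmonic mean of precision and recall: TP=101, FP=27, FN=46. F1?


Precision = 101/128 = 0.7891
Recall = 101/147 = 0.6871
F1 = 2·P·R/(P+R) = 2·TP/(2·TP+FP+FN) = 202/(202+27+46) = 202/275 = 0.7345

0.7345


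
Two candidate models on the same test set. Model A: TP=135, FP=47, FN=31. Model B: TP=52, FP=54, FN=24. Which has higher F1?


Model A: P=135/182=0.7418, R=135/166=0.8133, F1=2PR/(P+R)=2TP/(2TP+FP+FN)=270/348=0.7759
Model B: P=52/106=0.4906, R=52/76=0.6842, F1=2PR/(P+R)=2TP/(2TP+FP+FN)=104/182=0.5714
0.7759 > 0.5714 → Model A

Model A


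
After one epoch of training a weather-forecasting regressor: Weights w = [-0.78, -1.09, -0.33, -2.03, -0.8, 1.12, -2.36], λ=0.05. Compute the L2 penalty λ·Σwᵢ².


‖w‖₂² = (-0.78)² + (-1.09)² + (-0.33)² + (-2.03)² + (-0.8)² + (1.12)² + (-2.36)²
     = 0.6084 + 1.1881 + 0.1089 + 4.1209 + 0.64 + 1.2544 + 5.5696
     = 13.4903
λ·‖w‖₂² = 0.05·13.4903 = 0.674515

0.674515


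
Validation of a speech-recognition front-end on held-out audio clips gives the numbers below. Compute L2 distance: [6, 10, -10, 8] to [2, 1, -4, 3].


d = √((6-2)² + (10-1)² + (-10+ 4)² + (8-3)²)
  = √(16 + 81 + 36 + 25)
  = √158 = 12.5698

12.5698


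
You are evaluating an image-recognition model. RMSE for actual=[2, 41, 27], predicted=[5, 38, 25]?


MSE = 22/3 = 7.3333
RMSE = √(22/3) = 2.708

2.708


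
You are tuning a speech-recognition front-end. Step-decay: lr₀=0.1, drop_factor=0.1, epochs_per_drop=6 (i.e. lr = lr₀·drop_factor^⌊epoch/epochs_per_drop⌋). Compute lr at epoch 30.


n_drops = ⌊30/6⌋ = 5
lr = 0.1·0.1^5 = 0.1·0.00001 = 0.000001

0.000001


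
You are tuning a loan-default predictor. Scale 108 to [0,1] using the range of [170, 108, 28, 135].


min=28, max=170
(108-28)/(170-28) = 80/142 = 0.5634

0.5634


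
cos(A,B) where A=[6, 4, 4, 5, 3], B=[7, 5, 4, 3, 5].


A·B = 6·7 + 4·5 + 4·4 + 5·3 + 3·5 = 108
‖A‖ = √102 = 10.0995, ‖B‖ = √124 = 11.1355
cos = 108/(√102·√124) = 108/√12648 = 0.9603

0.9603


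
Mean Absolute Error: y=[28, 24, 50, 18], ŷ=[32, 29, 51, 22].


Absolute errors: |28-32|=4, |24-29|=5, |50-51|=1, |18-22|=4
Sum = 14
MAE = 14/4 = 7/2

7/2


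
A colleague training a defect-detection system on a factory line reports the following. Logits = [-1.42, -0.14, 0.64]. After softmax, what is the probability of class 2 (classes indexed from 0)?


Exponentials: e^-1.42=0.2417, e^-0.14=0.8694, e^0.64=1.8965
Sum = 3.0076
Softmax = [0.0804, 0.2891, 0.6306]
p[2] = 1.8965/3.0076 = 0.6306

0.6306


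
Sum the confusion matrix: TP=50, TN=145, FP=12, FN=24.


Total = TP + TN + FP + FN
= 50 + 145 + 12 + 24
= 231
(Predicted positive: 62, predicted negative: 169)

231


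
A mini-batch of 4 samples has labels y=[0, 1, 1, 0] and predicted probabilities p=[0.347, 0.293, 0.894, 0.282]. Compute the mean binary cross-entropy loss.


L[0] = -ln(1-0.347) = -ln(0.653) = 0.4262
L[1] = -ln(0.293) = 1.2276
L[2] = -ln(0.894) = 0.112
L[3] = -ln(1-0.282) = -ln(0.718) = 0.3313
mean = (0.4262 + 1.2276 + 0.112 + 0.3313)/4 = 0.5243

0.5243


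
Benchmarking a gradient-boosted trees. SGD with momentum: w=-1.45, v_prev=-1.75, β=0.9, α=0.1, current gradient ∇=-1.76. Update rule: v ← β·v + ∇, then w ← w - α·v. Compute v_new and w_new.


v_new = 0.9·-1.75 - 1.76 = -1.575 - 1.76 = -3.335
w_new = -1.45 - 0.1·-3.335 = -1.45 + 0.3335 = -1.1165

v_new=-3.335, w_new=-1.1165


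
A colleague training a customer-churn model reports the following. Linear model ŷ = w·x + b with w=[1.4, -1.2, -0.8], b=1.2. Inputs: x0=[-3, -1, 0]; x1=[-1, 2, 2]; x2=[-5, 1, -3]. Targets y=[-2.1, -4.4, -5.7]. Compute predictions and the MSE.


ŷ0 = (1.4)·(-3) + (-1.2)·(-1) + (-0.8)·(0) + 1.2 = -1.8
ŷ1 = (1.4)·(-1) + (-1.2)·(2) + (-0.8)·(2) + 1.2 = -4.2
ŷ2 = (1.4)·(-5) + (-1.2)·(1) + (-0.8)·(-3) + 1.2 = -4.6
errors² = [0.09, 0.04, 1.21]
MSE = 1.3400/3 = 0.4467

0.4467


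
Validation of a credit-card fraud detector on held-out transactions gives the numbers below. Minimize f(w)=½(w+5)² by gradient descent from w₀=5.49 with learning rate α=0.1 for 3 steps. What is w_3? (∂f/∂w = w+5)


step 1: grad = 5.49+5 = 10.49; w = 5.49 - 0.1·(10.49) = 4.441
step 2: grad = 4.441+5 = 9.441; w = 4.441 - 0.1·(9.441) = 3.4969
step 3: grad = 3.4969+5 = 8.4969; w = 3.4969 - 0.1·(8.4969) = 2.64721

2.64721


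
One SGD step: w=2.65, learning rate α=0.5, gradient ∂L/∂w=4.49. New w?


w_new = w - α·∇
= 2.65 - 0.5·4.49
= 2.65 - 2.245
= 0.405

0.405


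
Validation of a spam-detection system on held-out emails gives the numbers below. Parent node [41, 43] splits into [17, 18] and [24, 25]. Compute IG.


Parent = [41, 43], H_parent = 0.9996
H_left = 0.9994 (n=35), H_right = 0.9997 (n=49)
H_children = (35/84)·0.9994 + (49/84)·0.9997 = 0.9996
IG = 0.9996 - 0.9996 = 0.0

0.0


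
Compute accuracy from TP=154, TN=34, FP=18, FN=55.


Accuracy = (TP+TN)/(TP+TN+FP+FN)
= (154+34)/(261)
= 188/261 = 72.03%

72.03%


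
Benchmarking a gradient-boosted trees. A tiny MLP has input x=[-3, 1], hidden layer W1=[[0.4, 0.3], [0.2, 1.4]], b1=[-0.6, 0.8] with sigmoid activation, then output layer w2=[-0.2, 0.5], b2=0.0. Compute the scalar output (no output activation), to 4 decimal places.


z1[0] = (0.4)·(-3) + (0.3)·(1) - 0.6 = -1.5
z1[1] = (0.2)·(-3) + (1.4)·(1) + 0.8 = 1.6
h = sigmoid(z1) = [0.1824, 0.832]
output = (-0.2)·(0.1824) + (0.5)·(0.832) + 0.0 = 0.3795

0.3795


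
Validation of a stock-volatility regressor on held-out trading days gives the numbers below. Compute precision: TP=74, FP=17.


Precision = TP/(TP+FP)
= 74/(74+17)
= 74/91 = 81.32%

81.32%


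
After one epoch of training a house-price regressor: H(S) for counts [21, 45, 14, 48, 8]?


Probabilities: [21/136, 45/136, 14/136, 48/136, 8/136] ≈ [0.1544, 0.3309, 0.1029, 0.3529, 0.0588]
H = -((21/136)·log₂(21/136) + (45/136)·log₂(45/136) + (14/136)·log₂(14/136) + (48/136)·log₂(48/136) + (8/136)·log₂(8/136))
  = 2.0525 bits

2.0525 bits


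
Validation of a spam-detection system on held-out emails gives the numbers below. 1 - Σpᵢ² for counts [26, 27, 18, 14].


Probabilities: [26/85, 27/85, 18/85, 14/85] ≈ [0.3059, 0.3176, 0.2118, 0.1647]
Σpᵢ² = (676 + 729 + 324 + 196)/85² = 1925/7225
Gini = 1 - Σpᵢ² = 1 - 1925/7225 = 0.7336

0.7336


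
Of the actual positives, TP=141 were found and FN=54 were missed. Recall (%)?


Recall = TP/(TP+FN)
= 141/(141+54)
= 141/195 = 72.31%

72.31%


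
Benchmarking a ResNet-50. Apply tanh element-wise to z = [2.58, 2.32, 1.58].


tanh(2.58) = 0.9886
tanh(2.32) = 0.9809
tanh(1.58) = 0.9186
result = [0.9886, 0.9809, 0.9186]

[0.9886, 0.9809, 0.9186]


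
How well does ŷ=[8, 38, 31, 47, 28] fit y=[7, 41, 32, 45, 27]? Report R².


ȳ = 30.4
SS_res = Σ(y-ŷ)² = 16
SS_tot = Σ(y-ȳ)² = 887.2
R² = 1 - SS_res/SS_tot = 1 - 0.018 = 0.982

0.982


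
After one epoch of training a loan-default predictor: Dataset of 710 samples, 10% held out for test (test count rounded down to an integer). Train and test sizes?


Test = ⌊710·10/100⌋ = 71
Train = 710 - 71 = 639

Train: 639, Test: 71
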